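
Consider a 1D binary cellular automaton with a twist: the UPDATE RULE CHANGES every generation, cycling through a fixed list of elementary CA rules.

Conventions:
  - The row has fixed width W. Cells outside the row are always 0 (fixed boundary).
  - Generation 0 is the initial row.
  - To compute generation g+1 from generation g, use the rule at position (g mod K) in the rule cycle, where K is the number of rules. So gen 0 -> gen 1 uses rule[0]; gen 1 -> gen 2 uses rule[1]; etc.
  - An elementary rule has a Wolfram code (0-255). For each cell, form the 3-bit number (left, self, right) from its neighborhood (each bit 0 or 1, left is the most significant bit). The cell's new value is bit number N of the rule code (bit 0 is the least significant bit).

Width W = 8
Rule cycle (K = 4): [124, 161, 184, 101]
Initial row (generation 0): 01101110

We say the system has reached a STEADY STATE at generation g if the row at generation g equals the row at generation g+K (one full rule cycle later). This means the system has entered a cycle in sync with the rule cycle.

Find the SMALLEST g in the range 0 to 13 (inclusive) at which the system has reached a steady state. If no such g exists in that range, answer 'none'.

Gen 0: 01101110
Gen 1 (rule 124): 01111011
Gen 2 (rule 161): 00110100
Gen 3 (rule 184): 00101010
Gen 4 (rule 101): 10111110
Gen 5 (rule 124): 11100011
Gen 6 (rule 161): 01001000
Gen 7 (rule 184): 00100100
Gen 8 (rule 101): 10100101
Gen 9 (rule 124): 11110111
Gen 10 (rule 161): 01101010
Gen 11 (rule 184): 01010101
Gen 12 (rule 101): 01111111
Gen 13 (rule 124): 01000001
Gen 14 (rule 161): 00011100
Gen 15 (rule 184): 00011010
Gen 16 (rule 101): 11001110
Gen 17 (rule 124): 11101011

Answer: none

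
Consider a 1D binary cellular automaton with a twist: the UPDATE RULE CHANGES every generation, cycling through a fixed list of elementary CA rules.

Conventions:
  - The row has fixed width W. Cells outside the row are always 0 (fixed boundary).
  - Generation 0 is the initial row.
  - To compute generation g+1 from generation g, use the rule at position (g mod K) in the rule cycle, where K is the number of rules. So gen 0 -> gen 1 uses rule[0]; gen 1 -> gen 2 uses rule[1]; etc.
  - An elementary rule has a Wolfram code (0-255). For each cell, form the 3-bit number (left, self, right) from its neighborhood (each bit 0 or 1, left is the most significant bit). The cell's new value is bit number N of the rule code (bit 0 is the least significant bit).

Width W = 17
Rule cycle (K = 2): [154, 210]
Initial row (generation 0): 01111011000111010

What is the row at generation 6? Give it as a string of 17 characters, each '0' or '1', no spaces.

Answer: 01110011001011010

Derivation:
Gen 0: 01111011000111010
Gen 1 (rule 154): 11110010101110001
Gen 2 (rule 210): 01111100000111010
Gen 3 (rule 154): 11111010001110001
Gen 4 (rule 210): 01111001010111010
Gen 5 (rule 154): 11110110000110001
Gen 6 (rule 210): 01110011001011010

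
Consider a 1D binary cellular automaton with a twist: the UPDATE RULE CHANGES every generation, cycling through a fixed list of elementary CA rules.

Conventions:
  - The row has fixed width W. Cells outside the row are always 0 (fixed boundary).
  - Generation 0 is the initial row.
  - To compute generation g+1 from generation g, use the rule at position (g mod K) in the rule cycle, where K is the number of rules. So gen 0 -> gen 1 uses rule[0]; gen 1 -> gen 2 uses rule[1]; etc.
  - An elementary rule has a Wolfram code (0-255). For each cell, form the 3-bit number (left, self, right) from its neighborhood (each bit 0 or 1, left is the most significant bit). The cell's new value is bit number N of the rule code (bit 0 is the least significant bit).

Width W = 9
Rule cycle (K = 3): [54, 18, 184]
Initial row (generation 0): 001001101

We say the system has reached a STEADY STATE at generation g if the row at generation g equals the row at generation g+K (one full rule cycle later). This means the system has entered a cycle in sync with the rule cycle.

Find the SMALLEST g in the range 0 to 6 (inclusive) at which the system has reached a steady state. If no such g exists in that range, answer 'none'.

Gen 0: 001001101
Gen 1 (rule 54): 011110011
Gen 2 (rule 18): 100001100
Gen 3 (rule 184): 010001010
Gen 4 (rule 54): 111011111
Gen 5 (rule 18): 000000000
Gen 6 (rule 184): 000000000
Gen 7 (rule 54): 000000000
Gen 8 (rule 18): 000000000
Gen 9 (rule 184): 000000000

Answer: 5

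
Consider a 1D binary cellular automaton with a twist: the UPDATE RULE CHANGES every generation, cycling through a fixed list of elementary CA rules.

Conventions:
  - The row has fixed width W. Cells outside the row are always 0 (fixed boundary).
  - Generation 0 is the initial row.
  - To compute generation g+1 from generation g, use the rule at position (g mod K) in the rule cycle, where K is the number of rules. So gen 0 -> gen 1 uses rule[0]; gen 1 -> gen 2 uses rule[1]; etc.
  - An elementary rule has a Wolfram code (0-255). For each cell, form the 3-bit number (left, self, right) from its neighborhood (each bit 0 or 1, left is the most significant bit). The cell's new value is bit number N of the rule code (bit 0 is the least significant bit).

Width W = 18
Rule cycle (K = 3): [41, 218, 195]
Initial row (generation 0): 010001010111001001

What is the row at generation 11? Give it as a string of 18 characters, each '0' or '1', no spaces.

Gen 0: 010001010111001001
Gen 1 (rule 41): 000100101100000000
Gen 2 (rule 218): 001011001110000000
Gen 3 (rule 195): 110001010110111111
Gen 4 (rule 41): 100100101101100000
Gen 5 (rule 218): 011011001101110000
Gen 6 (rule 195): 101001010100110111
Gen 7 (rule 41): 010000101000101100
Gen 8 (rule 218): 101001000101001110
Gen 9 (rule 195): 000010011000010110
Gen 10 (rule 41): 111000010011001100
Gen 11 (rule 218): 111100101111111110

Answer: 111100101111111110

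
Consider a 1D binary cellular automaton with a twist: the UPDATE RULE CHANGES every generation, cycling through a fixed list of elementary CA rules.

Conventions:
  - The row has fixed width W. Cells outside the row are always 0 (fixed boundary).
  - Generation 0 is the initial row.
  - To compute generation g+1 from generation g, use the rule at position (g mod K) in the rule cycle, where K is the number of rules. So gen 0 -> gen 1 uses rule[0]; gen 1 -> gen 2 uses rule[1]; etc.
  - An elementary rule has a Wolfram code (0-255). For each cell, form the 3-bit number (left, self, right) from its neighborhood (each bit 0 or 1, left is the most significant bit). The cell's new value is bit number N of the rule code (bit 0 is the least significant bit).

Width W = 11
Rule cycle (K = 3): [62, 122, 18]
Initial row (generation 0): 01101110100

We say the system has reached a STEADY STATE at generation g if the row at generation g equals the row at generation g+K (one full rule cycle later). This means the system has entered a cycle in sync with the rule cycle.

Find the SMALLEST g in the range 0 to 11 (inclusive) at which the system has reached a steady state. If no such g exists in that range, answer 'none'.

Gen 0: 01101110100
Gen 1 (rule 62): 11011001110
Gen 2 (rule 122): 11111111011
Gen 3 (rule 18): 00000000000
Gen 4 (rule 62): 00000000000
Gen 5 (rule 122): 00000000000
Gen 6 (rule 18): 00000000000
Gen 7 (rule 62): 00000000000
Gen 8 (rule 122): 00000000000
Gen 9 (rule 18): 00000000000
Gen 10 (rule 62): 00000000000
Gen 11 (rule 122): 00000000000
Gen 12 (rule 18): 00000000000
Gen 13 (rule 62): 00000000000
Gen 14 (rule 122): 00000000000

Answer: 3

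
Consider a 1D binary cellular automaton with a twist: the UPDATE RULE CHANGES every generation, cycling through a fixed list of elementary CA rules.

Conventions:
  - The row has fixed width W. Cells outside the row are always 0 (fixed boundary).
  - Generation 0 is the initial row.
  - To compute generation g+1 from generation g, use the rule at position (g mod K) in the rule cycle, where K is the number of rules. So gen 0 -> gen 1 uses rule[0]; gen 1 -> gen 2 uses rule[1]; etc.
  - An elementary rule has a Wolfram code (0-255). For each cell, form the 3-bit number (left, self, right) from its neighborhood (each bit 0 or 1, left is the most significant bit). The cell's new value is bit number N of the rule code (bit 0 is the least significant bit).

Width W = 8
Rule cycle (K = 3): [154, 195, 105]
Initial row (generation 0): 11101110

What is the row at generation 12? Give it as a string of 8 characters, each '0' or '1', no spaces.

Answer: 01011001

Derivation:
Gen 0: 11101110
Gen 1 (rule 154): 11001101
Gen 2 (rule 195): 01010100
Gen 3 (rule 105): 00101001
Gen 4 (rule 154): 01000110
Gen 5 (rule 195): 10011010
Gen 6 (rule 105): 00011100
Gen 7 (rule 154): 00111010
Gen 8 (rule 195): 11011000
Gen 9 (rule 105): 11111011
Gen 10 (rule 154): 11110010
Gen 11 (rule 195): 01110100
Gen 12 (rule 105): 01011001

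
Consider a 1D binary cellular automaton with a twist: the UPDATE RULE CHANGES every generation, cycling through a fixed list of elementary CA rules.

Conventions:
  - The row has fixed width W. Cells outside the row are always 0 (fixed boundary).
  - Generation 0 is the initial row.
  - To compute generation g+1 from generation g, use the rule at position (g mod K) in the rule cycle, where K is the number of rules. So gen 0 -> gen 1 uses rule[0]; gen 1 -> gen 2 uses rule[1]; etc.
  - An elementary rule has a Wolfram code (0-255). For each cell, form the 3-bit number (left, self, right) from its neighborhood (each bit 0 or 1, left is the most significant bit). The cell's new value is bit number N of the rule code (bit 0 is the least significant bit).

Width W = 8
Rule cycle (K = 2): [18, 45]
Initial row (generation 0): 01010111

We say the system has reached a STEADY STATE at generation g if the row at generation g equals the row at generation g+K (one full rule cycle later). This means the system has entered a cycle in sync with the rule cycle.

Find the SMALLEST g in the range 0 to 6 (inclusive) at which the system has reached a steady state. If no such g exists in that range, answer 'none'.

Answer: 3

Derivation:
Gen 0: 01010111
Gen 1 (rule 18): 10000000
Gen 2 (rule 45): 10111111
Gen 3 (rule 18): 00000000
Gen 4 (rule 45): 11111111
Gen 5 (rule 18): 00000000
Gen 6 (rule 45): 11111111
Gen 7 (rule 18): 00000000
Gen 8 (rule 45): 11111111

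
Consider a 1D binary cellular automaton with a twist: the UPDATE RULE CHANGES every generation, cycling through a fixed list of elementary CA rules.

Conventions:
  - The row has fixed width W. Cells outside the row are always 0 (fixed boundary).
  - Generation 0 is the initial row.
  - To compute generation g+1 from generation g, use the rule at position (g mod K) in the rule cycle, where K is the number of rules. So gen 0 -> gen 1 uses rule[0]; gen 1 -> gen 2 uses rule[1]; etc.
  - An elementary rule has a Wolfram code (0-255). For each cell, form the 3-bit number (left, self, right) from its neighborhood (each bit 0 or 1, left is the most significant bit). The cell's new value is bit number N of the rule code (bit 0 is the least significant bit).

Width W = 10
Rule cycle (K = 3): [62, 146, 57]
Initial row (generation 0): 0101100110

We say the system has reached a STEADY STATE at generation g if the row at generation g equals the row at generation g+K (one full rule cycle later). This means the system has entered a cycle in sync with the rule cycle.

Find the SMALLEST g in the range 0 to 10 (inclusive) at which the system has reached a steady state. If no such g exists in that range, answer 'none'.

Answer: 7

Derivation:
Gen 0: 0101100110
Gen 1 (rule 62): 1111011101
Gen 2 (rule 146): 0110001000
Gen 3 (rule 57): 0101100111
Gen 4 (rule 62): 1111011100
Gen 5 (rule 146): 0110001010
Gen 6 (rule 57): 0101100101
Gen 7 (rule 62): 1111011111
Gen 8 (rule 146): 0110001110
Gen 9 (rule 57): 0101101001
Gen 10 (rule 62): 1111011111
Gen 11 (rule 146): 0110001110
Gen 12 (rule 57): 0101101001
Gen 13 (rule 62): 1111011111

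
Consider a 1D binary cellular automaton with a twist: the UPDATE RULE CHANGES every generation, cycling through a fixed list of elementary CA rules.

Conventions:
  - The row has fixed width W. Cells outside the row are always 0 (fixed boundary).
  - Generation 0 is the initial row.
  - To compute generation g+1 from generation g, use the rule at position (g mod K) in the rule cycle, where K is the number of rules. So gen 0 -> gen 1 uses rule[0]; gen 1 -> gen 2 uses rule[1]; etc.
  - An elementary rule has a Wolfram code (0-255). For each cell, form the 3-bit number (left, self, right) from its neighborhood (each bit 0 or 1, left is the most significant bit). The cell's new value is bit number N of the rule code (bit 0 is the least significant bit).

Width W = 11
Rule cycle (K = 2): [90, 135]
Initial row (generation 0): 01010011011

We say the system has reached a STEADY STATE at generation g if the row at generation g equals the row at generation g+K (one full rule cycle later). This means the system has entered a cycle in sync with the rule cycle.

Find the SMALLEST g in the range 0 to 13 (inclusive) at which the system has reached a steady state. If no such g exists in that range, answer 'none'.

Gen 0: 01010011011
Gen 1 (rule 90): 10001111011
Gen 2 (rule 135): 10110110000
Gen 3 (rule 90): 00110111000
Gen 4 (rule 135): 11000010011
Gen 5 (rule 90): 11100101111
Gen 6 (rule 135): 01001100110
Gen 7 (rule 90): 10111111111
Gen 8 (rule 135): 10011111110
Gen 9 (rule 90): 01110000011
Gen 10 (rule 135): 10100111100
Gen 11 (rule 90): 00011100110
Gen 12 (rule 135): 11101001000
Gen 13 (rule 90): 10100110100
Gen 14 (rule 135): 10101000101
Gen 15 (rule 90): 00000101000

Answer: none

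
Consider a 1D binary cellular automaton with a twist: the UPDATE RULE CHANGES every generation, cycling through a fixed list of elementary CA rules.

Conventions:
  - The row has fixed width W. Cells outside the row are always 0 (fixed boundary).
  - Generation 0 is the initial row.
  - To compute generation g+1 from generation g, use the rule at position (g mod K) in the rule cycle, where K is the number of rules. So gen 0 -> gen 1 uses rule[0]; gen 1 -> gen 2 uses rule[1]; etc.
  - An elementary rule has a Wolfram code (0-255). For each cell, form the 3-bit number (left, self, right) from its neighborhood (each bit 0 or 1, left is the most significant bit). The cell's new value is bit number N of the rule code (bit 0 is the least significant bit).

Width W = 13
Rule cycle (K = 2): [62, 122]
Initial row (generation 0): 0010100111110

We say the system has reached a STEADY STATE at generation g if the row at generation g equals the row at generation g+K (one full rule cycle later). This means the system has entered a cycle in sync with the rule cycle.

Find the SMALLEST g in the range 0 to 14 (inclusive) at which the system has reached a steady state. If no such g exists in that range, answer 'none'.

Gen 0: 0010100111110
Gen 1 (rule 62): 0111111100001
Gen 2 (rule 122): 1100000110010
Gen 3 (rule 62): 1010001101111
Gen 4 (rule 122): 0101011111001
Gen 5 (rule 62): 1111110000111
Gen 6 (rule 122): 1000011001101
Gen 7 (rule 62): 1100110111011
Gen 8 (rule 122): 1111111101111
Gen 9 (rule 62): 1000000011000
Gen 10 (rule 122): 0100000111100
Gen 11 (rule 62): 1110001100010
Gen 12 (rule 122): 1011011110101
Gen 13 (rule 62): 1110110001111
Gen 14 (rule 122): 1011111011001
Gen 15 (rule 62): 1110000110111
Gen 16 (rule 122): 1011001111101

Answer: none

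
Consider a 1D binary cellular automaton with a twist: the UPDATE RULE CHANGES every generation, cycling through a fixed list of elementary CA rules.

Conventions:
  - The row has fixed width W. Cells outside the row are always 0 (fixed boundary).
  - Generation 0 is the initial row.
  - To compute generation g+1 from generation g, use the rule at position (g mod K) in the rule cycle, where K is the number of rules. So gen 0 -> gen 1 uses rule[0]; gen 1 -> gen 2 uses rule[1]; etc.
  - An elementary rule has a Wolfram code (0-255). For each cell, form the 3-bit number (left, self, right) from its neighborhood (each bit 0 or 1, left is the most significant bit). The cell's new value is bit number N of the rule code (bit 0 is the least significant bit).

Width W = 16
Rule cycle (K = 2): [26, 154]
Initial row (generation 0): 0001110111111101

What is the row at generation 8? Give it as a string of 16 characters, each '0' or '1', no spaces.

Answer: 1010000000001010

Derivation:
Gen 0: 0001110111111101
Gen 1 (rule 26): 0011000100000000
Gen 2 (rule 154): 0110101010000000
Gen 3 (rule 26): 1100000001000000
Gen 4 (rule 154): 1010000010100000
Gen 5 (rule 26): 0001000100010000
Gen 6 (rule 154): 0010101010101000
Gen 7 (rule 26): 0100000000000100
Gen 8 (rule 154): 1010000000001010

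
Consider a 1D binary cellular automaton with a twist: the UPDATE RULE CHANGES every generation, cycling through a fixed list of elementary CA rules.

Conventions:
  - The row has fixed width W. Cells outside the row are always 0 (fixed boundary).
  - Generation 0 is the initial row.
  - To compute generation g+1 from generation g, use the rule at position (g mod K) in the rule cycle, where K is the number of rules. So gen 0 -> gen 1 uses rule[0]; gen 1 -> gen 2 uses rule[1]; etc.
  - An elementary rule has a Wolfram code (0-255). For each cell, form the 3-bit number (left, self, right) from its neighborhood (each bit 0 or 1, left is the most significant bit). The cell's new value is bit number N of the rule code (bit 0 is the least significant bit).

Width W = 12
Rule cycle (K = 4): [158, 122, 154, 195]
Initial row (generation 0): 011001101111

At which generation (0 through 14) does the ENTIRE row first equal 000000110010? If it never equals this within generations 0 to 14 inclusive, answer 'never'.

Gen 0: 011001101111
Gen 1 (rule 158): 110111001110
Gen 2 (rule 122): 111101111011
Gen 3 (rule 154): 111001110010
Gen 4 (rule 195): 011010110100
Gen 5 (rule 158): 110010100110
Gen 6 (rule 122): 111101011111
Gen 7 (rule 154): 111000011110
Gen 8 (rule 195): 011011101110
Gen 9 (rule 158): 110011001101
Gen 10 (rule 122): 111111111110
Gen 11 (rule 154): 111111111101
Gen 12 (rule 195): 011111111100
Gen 13 (rule 158): 111111111010
Gen 14 (rule 122): 100000001101

Answer: never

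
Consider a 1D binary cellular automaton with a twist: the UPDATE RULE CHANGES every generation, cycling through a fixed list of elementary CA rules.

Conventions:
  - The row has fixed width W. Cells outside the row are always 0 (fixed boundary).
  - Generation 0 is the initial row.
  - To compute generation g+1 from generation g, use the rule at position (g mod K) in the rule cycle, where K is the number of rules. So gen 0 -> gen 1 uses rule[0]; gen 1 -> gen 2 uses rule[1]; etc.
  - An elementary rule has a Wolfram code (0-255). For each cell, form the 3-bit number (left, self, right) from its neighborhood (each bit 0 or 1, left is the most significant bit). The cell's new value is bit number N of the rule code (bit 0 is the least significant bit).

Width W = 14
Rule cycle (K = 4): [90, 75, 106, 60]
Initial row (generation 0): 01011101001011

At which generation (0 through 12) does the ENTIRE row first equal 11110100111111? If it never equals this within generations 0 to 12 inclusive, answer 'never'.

Answer: 5

Derivation:
Gen 0: 01011101001011
Gen 1 (rule 90): 10010100110011
Gen 2 (rule 75): 00100001110111
Gen 3 (rule 106): 01000011011101
Gen 4 (rule 60): 01100010110011
Gen 5 (rule 90): 11110100111111
Gen 6 (rule 75): 10010001100001
Gen 7 (rule 106): 00100011100010
Gen 8 (rule 60): 00110010010011
Gen 9 (rule 90): 01111101101111
Gen 10 (rule 75): 11000101101001
Gen 11 (rule 106): 11001011110010
Gen 12 (rule 60): 10101110001011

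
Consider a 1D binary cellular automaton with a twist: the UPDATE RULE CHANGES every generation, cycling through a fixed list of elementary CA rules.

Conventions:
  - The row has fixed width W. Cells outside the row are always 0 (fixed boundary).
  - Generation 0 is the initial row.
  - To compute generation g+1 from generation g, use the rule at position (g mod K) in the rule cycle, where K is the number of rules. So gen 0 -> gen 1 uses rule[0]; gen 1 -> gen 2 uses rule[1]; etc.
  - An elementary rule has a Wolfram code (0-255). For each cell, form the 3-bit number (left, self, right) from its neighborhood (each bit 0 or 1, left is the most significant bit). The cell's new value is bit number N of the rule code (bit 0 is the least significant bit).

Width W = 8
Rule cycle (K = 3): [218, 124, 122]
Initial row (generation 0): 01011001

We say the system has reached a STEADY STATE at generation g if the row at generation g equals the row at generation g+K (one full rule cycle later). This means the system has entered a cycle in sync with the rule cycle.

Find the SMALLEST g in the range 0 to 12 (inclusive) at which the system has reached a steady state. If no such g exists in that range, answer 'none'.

Answer: 4

Derivation:
Gen 0: 01011001
Gen 1 (rule 218): 10011110
Gen 2 (rule 124): 11010011
Gen 3 (rule 122): 11101111
Gen 4 (rule 218): 11101111
Gen 5 (rule 124): 10111001
Gen 6 (rule 122): 01101110
Gen 7 (rule 218): 11101111
Gen 8 (rule 124): 10111001
Gen 9 (rule 122): 01101110
Gen 10 (rule 218): 11101111
Gen 11 (rule 124): 10111001
Gen 12 (rule 122): 01101110
Gen 13 (rule 218): 11101111
Gen 14 (rule 124): 10111001
Gen 15 (rule 122): 01101110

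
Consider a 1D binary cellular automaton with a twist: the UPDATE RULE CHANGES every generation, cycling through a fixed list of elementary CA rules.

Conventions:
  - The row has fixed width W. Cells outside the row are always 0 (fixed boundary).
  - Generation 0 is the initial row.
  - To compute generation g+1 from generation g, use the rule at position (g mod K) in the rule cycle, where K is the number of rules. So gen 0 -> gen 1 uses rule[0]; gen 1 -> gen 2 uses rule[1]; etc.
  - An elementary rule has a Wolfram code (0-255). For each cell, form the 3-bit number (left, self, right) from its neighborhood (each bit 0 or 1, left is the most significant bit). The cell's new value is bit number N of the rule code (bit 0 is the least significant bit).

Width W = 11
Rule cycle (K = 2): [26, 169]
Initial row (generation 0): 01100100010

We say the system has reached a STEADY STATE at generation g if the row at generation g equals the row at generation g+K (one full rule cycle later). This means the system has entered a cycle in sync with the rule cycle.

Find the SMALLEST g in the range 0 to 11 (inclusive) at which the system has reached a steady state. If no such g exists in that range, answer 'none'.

Gen 0: 01100100010
Gen 1 (rule 26): 11011010101
Gen 2 (rule 169): 10110101010
Gen 3 (rule 26): 00100000001
Gen 4 (rule 169): 10001111100
Gen 5 (rule 26): 01011000010
Gen 6 (rule 169): 00110011000
Gen 7 (rule 26): 01101110100
Gen 8 (rule 169): 01011101001
Gen 9 (rule 26): 10010000110
Gen 10 (rule 169): 00000110100
Gen 11 (rule 26): 00001100010
Gen 12 (rule 169): 11101001000
Gen 13 (rule 26): 10000110100

Answer: none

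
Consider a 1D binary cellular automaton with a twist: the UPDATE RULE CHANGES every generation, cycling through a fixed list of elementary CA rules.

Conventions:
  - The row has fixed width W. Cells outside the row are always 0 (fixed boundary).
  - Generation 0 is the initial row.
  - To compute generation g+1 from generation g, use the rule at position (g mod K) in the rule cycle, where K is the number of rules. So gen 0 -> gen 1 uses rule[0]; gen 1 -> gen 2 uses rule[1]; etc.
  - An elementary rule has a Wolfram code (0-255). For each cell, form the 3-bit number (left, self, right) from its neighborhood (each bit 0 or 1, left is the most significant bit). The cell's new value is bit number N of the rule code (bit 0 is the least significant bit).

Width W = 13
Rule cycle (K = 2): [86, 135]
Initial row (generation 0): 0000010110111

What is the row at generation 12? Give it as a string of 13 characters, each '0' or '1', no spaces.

Gen 0: 0000010110111
Gen 1 (rule 86): 0000110010001
Gen 2 (rule 135): 1111000110111
Gen 3 (rule 86): 0001101010001
Gen 4 (rule 135): 1110001010111
Gen 5 (rule 86): 0011011010001
Gen 6 (rule 135): 1100000010111
Gen 7 (rule 86): 0110000110001
Gen 8 (rule 135): 1000111000111
Gen 9 (rule 86): 1101001101001
Gen 10 (rule 135): 0001010001011
Gen 11 (rule 86): 0011011011001
Gen 12 (rule 135): 1100000000011

Answer: 1100000000011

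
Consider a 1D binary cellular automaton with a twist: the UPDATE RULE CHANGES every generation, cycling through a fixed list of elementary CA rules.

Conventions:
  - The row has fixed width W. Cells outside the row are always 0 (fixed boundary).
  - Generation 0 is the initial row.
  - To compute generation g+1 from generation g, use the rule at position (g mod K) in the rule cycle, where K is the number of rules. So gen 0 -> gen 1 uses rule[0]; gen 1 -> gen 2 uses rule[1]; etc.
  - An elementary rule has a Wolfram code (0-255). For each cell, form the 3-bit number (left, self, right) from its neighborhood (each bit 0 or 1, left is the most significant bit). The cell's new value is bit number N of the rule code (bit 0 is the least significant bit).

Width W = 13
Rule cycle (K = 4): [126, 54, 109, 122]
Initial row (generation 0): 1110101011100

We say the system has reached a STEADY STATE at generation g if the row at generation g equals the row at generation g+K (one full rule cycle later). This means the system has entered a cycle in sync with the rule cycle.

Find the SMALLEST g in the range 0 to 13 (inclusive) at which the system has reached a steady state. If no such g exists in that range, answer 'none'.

Gen 0: 1110101011100
Gen 1 (rule 126): 1011111110110
Gen 2 (rule 54): 1100000001001
Gen 3 (rule 109): 1101111101001
Gen 4 (rule 122): 1111000110110
Gen 5 (rule 126): 1001101111111
Gen 6 (rule 54): 1110010000000
Gen 7 (rule 109): 1010010111111
Gen 8 (rule 122): 0101101100001
Gen 9 (rule 126): 1111111110011
Gen 10 (rule 54): 0000000001100
Gen 11 (rule 109): 1111111101101
Gen 12 (rule 122): 1000000111110
Gen 13 (rule 126): 1100001100011
Gen 14 (rule 54): 0010010010100
Gen 15 (rule 109): 1010010011101
Gen 16 (rule 122): 0101101110110
Gen 17 (rule 126): 1111111011111

Answer: none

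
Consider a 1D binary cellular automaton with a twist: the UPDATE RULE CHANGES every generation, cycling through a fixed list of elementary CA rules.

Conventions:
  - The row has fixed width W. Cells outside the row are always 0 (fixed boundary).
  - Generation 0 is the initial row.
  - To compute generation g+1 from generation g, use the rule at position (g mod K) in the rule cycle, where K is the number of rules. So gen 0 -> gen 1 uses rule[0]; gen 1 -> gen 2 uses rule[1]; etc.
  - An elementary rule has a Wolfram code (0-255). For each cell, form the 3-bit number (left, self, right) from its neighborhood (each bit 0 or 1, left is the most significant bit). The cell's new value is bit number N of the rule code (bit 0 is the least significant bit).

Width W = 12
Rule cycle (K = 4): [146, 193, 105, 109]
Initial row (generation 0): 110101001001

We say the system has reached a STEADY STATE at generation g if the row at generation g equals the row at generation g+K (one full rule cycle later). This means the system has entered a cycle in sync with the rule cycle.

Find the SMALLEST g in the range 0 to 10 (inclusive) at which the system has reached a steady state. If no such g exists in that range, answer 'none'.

Gen 0: 110101001001
Gen 1 (rule 146): 000000110110
Gen 2 (rule 193): 111110010010
Gen 3 (rule 105): 100010000000
Gen 4 (rule 109): 101010111111
Gen 5 (rule 146): 000000011110
Gen 6 (rule 193): 111111001110
Gen 7 (rule 105): 100001001010
Gen 8 (rule 109): 101101001110
Gen 9 (rule 146): 000000110101
Gen 10 (rule 193): 111110010000
Gen 11 (rule 105): 100010000111
Gen 12 (rule 109): 101010110101
Gen 13 (rule 146): 000000000000
Gen 14 (rule 193): 111111111111

Answer: none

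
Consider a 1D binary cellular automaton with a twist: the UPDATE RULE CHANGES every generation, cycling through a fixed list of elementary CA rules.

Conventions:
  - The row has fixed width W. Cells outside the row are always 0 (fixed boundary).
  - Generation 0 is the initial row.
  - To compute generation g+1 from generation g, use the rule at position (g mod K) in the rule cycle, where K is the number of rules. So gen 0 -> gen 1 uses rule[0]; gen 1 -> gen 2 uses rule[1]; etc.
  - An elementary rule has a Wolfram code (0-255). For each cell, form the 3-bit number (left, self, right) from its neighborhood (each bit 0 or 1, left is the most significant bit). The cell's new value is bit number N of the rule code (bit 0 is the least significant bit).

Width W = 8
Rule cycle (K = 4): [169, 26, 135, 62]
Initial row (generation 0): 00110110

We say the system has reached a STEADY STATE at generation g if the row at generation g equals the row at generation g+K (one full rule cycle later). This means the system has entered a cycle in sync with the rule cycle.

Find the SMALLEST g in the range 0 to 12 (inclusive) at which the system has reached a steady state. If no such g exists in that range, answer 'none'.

Gen 0: 00110110
Gen 1 (rule 169): 10101100
Gen 2 (rule 26): 00001010
Gen 3 (rule 135): 11111010
Gen 4 (rule 62): 10000111
Gen 5 (rule 169): 00110110
Gen 6 (rule 26): 01100101
Gen 7 (rule 135): 10001101
Gen 8 (rule 62): 11011011
Gen 9 (rule 169): 10110110
Gen 10 (rule 26): 00100101
Gen 11 (rule 135): 11101101
Gen 12 (rule 62): 10011011
Gen 13 (rule 169): 00010110
Gen 14 (rule 26): 00100101
Gen 15 (rule 135): 11101101
Gen 16 (rule 62): 10011011

Answer: 10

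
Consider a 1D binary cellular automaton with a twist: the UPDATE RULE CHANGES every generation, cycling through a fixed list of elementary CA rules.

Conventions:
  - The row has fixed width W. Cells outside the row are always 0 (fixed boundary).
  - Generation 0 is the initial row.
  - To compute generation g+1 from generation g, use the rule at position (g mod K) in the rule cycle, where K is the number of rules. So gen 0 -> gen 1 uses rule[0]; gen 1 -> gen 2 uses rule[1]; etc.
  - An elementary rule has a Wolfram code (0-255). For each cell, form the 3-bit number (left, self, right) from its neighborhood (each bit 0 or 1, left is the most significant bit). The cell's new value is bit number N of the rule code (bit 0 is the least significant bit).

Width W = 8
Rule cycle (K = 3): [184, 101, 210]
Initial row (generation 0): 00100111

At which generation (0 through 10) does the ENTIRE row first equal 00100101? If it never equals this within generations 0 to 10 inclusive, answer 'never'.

Gen 0: 00100111
Gen 1 (rule 184): 00010110
Gen 2 (rule 101): 11011010
Gen 3 (rule 210): 01001001
Gen 4 (rule 184): 00100100
Gen 5 (rule 101): 10100101
Gen 6 (rule 210): 00011000
Gen 7 (rule 184): 00010100
Gen 8 (rule 101): 11011101
Gen 9 (rule 210): 01001100
Gen 10 (rule 184): 00101010

Answer: never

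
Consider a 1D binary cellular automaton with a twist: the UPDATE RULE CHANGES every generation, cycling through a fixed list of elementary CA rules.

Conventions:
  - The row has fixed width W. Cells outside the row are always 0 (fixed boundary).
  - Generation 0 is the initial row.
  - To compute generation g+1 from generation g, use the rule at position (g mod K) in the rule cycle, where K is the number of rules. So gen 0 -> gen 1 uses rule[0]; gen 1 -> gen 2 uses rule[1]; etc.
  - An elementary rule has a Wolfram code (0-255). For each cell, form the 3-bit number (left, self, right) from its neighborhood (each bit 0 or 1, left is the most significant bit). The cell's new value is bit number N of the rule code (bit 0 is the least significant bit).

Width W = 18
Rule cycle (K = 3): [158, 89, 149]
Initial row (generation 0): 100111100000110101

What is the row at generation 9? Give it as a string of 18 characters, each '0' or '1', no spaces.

Gen 0: 100111100000110101
Gen 1 (rule 158): 111111010001100101
Gen 2 (rule 89): 100001001101110000
Gen 3 (rule 149): 111101100000101111
Gen 4 (rule 158): 111001010001101110
Gen 5 (rule 89): 101100001101101011
Gen 6 (rule 149): 100011100000001000
Gen 7 (rule 158): 110111010000011100
Gen 8 (rule 89): 110101001111010111
Gen 9 (rule 149): 000101100110010010

Answer: 000101100110010010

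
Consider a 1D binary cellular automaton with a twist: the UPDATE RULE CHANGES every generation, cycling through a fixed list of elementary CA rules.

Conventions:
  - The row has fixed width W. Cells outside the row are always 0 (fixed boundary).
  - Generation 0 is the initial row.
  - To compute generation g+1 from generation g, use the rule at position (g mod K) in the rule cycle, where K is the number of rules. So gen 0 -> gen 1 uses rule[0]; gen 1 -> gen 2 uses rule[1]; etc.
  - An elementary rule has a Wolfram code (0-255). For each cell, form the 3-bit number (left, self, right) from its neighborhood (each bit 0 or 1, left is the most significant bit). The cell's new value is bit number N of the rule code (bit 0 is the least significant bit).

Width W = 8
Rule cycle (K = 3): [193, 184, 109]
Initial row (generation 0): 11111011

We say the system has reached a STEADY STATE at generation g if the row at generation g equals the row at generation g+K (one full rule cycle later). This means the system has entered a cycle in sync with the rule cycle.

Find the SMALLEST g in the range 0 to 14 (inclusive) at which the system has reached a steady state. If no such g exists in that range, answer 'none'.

Answer: none

Derivation:
Gen 0: 11111011
Gen 1 (rule 193): 01111001
Gen 2 (rule 184): 01110100
Gen 3 (rule 109): 01011101
Gen 4 (rule 193): 00001100
Gen 5 (rule 184): 00001010
Gen 6 (rule 109): 11101110
Gen 7 (rule 193): 01100110
Gen 8 (rule 184): 01010101
Gen 9 (rule 109): 01111111
Gen 10 (rule 193): 00111111
Gen 11 (rule 184): 00111110
Gen 12 (rule 109): 10100010
Gen 13 (rule 193): 00001000
Gen 14 (rule 184): 00000100
Gen 15 (rule 109): 11110101
Gen 16 (rule 193): 01110000
Gen 17 (rule 184): 01101000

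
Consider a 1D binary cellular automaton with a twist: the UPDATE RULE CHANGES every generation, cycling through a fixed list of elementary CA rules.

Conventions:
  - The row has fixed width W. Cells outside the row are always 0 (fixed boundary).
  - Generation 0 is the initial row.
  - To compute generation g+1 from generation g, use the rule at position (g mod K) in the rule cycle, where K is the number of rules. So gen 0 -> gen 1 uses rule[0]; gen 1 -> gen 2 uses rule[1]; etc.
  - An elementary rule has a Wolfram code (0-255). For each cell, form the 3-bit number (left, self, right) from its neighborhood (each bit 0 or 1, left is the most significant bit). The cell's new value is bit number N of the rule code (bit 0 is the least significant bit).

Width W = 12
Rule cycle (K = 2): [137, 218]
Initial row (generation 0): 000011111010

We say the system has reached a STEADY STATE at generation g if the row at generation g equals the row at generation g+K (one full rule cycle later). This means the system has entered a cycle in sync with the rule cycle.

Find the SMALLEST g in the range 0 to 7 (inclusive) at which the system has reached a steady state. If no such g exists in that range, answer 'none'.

Gen 0: 000011111010
Gen 1 (rule 137): 111011110000
Gen 2 (rule 218): 111011111000
Gen 3 (rule 137): 110011110011
Gen 4 (rule 218): 111111111111
Gen 5 (rule 137): 111111111110
Gen 6 (rule 218): 111111111111
Gen 7 (rule 137): 111111111110
Gen 8 (rule 218): 111111111111
Gen 9 (rule 137): 111111111110

Answer: 4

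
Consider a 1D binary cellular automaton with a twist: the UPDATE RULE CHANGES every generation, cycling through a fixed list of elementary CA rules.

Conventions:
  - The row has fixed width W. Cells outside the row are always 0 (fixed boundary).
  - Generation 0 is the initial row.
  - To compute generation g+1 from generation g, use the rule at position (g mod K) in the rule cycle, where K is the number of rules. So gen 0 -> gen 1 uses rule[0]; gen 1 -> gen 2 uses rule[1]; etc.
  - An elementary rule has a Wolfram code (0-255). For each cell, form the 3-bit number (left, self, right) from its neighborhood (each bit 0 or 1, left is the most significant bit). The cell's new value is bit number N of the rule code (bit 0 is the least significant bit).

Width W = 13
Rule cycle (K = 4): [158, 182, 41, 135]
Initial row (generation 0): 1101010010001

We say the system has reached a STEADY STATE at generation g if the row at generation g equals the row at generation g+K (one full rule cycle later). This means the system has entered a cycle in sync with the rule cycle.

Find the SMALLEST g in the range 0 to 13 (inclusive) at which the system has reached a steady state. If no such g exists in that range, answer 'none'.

Gen 0: 1101010010001
Gen 1 (rule 158): 1001011111011
Gen 2 (rule 182): 1111101110100
Gen 3 (rule 41): 1000011001001
Gen 4 (rule 135): 1011100011011
Gen 5 (rule 158): 1011010110010
Gen 6 (rule 182): 1100111001111
Gen 7 (rule 41): 1000100001000
Gen 8 (rule 135): 1011101111011
Gen 9 (rule 158): 1011001110010
Gen 10 (rule 182): 1100110101111
Gen 11 (rule 41): 1000101011000
Gen 12 (rule 135): 1011101000011
Gen 13 (rule 158): 1011001100110
Gen 14 (rule 182): 1100110011001
Gen 15 (rule 41): 1000100010000
Gen 16 (rule 135): 1011101110111
Gen 17 (rule 158): 1011001100110

Answer: 13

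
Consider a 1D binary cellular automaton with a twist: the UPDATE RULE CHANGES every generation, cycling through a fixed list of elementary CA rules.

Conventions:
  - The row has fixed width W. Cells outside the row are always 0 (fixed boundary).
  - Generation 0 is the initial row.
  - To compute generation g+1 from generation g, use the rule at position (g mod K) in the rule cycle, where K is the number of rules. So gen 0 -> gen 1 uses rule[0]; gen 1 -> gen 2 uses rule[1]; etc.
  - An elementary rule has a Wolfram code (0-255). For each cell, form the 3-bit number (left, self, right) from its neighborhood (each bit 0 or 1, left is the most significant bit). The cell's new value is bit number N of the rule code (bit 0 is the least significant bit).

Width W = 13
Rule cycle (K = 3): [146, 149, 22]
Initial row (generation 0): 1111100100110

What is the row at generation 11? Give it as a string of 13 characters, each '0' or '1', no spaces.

Answer: 1111111111111

Derivation:
Gen 0: 1111100100110
Gen 1 (rule 146): 0111011011001
Gen 2 (rule 149): 0010000000101
Gen 3 (rule 22): 0111000001101
Gen 4 (rule 146): 1010100010000
Gen 5 (rule 149): 1010111011111
Gen 6 (rule 22): 1010000000000
Gen 7 (rule 146): 0001000000000
Gen 8 (rule 149): 1101111111111
Gen 9 (rule 22): 0000000000000
Gen 10 (rule 146): 0000000000000
Gen 11 (rule 149): 1111111111111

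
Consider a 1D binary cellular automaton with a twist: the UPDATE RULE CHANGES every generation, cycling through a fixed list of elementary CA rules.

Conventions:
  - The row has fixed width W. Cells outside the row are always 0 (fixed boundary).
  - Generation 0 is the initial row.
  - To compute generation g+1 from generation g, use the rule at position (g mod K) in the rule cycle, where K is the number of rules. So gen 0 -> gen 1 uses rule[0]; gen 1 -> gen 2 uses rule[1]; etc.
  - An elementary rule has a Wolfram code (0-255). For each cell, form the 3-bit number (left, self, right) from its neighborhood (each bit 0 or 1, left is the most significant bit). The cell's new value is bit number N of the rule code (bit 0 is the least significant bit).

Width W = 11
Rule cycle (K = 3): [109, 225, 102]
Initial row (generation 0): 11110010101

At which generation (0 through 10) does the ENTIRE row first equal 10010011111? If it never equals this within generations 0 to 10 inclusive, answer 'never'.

Answer: 1

Derivation:
Gen 0: 11110010101
Gen 1 (rule 109): 10010011111
Gen 2 (rule 225): 00000001111
Gen 3 (rule 102): 00000010001
Gen 4 (rule 109): 11111010101
Gen 5 (rule 225): 01111101010
Gen 6 (rule 102): 10000111110
Gen 7 (rule 109): 10110100010
Gen 8 (rule 225): 01011001000
Gen 9 (rule 102): 11101011000
Gen 10 (rule 109): 10111111011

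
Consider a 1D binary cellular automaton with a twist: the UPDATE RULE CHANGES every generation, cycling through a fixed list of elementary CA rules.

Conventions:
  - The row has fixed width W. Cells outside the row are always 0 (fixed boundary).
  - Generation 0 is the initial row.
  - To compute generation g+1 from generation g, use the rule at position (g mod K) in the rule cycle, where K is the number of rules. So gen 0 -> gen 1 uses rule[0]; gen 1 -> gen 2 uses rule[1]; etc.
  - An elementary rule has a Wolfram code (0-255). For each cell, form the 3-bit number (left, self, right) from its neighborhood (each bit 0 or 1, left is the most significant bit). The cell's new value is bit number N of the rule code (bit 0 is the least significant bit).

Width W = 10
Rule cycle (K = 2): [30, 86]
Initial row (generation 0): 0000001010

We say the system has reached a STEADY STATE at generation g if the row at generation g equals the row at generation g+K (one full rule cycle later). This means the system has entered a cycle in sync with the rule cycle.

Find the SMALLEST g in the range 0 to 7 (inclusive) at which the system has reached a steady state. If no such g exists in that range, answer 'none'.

Gen 0: 0000001010
Gen 1 (rule 30): 0000011011
Gen 2 (rule 86): 0000101001
Gen 3 (rule 30): 0001101111
Gen 4 (rule 86): 0010100001
Gen 5 (rule 30): 0110110011
Gen 6 (rule 86): 1010011101
Gen 7 (rule 30): 1011110001
Gen 8 (rule 86): 1000011011
Gen 9 (rule 30): 1100110010

Answer: none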